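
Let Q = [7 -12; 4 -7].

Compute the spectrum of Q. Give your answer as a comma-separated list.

det(Q - tI) = (7 - t)(-7 - t) - (-12)·(4) = t^2 - 1.
This factors as (t + 1)·(t - 1) = 0.
Eigenvalues: -1, 1.

-1, 1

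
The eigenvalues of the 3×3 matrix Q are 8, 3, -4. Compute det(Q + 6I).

If Q has eigenvalues 8, 3, -4, then Q + 6I has eigenvalues 14, 9, 2.
det(Q + 6I) = (14) · (9) · (2) = 252.

252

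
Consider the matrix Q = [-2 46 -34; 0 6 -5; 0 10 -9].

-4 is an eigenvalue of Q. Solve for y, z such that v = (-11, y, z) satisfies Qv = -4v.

We need (Q + 4I)v = 0.
Q + 4I = [[2, 46, -34], [0, 10, -5], [0, 10, -5]].
Row 1: (2)·-11 + (46)·y + (-34)·z = 0
Row 2: (0)·-11 + (10)·y + (-5)·z = 0
Row 3: (0)·-11 + (10)·y + (-5)·z = 0
Solving gives y = -1, z = -2.
Check: Q·(-11, -1, -2) = (44, 4, 8) = -4·(-11, -1, -2).

-1, -2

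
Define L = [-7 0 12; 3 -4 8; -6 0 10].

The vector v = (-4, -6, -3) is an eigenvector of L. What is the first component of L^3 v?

-32

First find the eigenvalue: Lv = (-8, -12, -6) = 2·(-4, -6, -3), so λ = 2.
Then L^3 v = λ^3·v = 2^3·(-4, -6, -3) = 8·(-4, -6, -3) = (-32, -48, -24).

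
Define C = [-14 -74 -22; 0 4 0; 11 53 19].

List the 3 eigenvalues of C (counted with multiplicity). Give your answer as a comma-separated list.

-3, 4, 8

The characteristic polynomial is p(r) = det(rI - C).
Expanding the 3×3 determinant: p(r) = r^3 - 9r^2 - 4r + 96.
Since p(-3) = 0, r = -3 is a root.
Dividing by (r + 3) leaves r^2 - 12r + 32.
The quadratic factors as (r - 4)·(r - 8).
Eigenvalues: -3, 4, 8.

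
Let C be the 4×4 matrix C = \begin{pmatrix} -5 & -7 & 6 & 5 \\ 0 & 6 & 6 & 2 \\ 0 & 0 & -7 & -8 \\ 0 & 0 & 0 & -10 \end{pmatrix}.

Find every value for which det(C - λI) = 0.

-10, -7, -5, 6

C is upper triangular, so its eigenvalues are the diagonal entries.
Diagonal: -5, 6, -7, -10.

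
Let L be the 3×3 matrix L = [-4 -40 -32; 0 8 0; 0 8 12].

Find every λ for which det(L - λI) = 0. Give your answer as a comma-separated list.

-4, 8, 12

Set up det(rI - L) = 0.
Cofactor expansion gives p(r) = r^3 - 16r^2 + 16r + 384.
Try r = 8: p(8) = 0, so 8 is a root.
Factor out (r - 8): p(r) = (r - 8)·(r^2 - 8r - 48).
The quadratic factors as (r + 4)·(r - 12).
Eigenvalues: -4, 8, 12.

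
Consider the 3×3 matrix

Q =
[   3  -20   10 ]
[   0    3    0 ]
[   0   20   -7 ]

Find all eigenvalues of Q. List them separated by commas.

-7, 3, 3

Compute the characteristic polynomial p(μ) = det(μI - Q).
Expanding along the first row, p(μ) = μ^3 + μ^2 - 33μ + 63.
Rational-root test: μ = 3 gives p(3) = 0.
Dividing by (μ - 3) leaves μ^2 + 4μ - 21.
The quadratic factors as (μ + 7)·(μ - 3).
Eigenvalues: -7, 3, 3.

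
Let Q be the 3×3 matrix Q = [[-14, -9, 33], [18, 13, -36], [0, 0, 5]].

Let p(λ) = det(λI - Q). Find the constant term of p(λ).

p(λ) = λ^3 - 4λ^2 - 25λ + 100.
The constant term is 100.

100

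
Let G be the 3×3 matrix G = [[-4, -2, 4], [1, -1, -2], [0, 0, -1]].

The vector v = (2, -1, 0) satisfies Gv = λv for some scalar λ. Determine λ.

-3

Compute Gv: G·(2, -1, 0) = (-6, 3, 0).
Since Gv = λv, compare component 1: -6 = λ·2, so λ = -3.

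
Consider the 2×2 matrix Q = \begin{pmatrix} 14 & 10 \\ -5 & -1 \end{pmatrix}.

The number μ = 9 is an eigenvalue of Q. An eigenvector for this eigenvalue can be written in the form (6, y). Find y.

-3

We need (Q - 9I)v = 0.
Q - 9I = [[5, 10], [-5, -10]].
Row 1: (5)·6 + (10)·y = 0
Row 2: (-5)·6 + (-10)·y = 0
Solving gives y = -3.
Check: Q·(6, -3) = (54, -27) = 9·(6, -3).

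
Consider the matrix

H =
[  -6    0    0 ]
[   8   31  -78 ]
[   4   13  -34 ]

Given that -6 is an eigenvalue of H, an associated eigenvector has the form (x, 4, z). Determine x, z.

We need (H + 6I)v = 0.
H + 6I = [[0, 0, 0], [8, 37, -78], [4, 13, -28]].
Row 1: (0)·x + (0)·4 + (0)·z = 0
Row 2: (8)·x + (37)·4 + (-78)·z = 0
Row 3: (4)·x + (13)·4 + (-28)·z = 0
Solving gives x = 1, z = 2.
Check: H·(1, 4, 2) = (-6, -24, -12) = -6·(1, 4, 2).

1, 2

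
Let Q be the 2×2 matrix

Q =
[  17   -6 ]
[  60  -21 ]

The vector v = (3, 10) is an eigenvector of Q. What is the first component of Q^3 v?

First find the eigenvalue: Qv = (-9, -30) = -3·(3, 10), so λ = -3.
Then Q^3 v = λ^3·v = (-3)^3·(3, 10) = -27·(3, 10) = (-81, -270).

-81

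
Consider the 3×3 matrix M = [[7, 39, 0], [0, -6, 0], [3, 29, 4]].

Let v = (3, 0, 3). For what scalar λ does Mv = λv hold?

Compute Mv: M·(3, 0, 3) = (21, 0, 21).
Since Mv = λv, compare component 1: 21 = λ·3, so λ = 7.

7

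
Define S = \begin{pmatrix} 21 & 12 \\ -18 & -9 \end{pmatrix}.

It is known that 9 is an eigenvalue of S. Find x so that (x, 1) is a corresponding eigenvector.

-1

We need (S - 9I)v = 0.
S - 9I = [[12, 12], [-18, -18]].
Row 1: (12)·x + (12)·1 = 0
Row 2: (-18)·x + (-18)·1 = 0
Solving gives x = -1.
Check: S·(-1, 1) = (-9, 9) = 9·(-1, 1).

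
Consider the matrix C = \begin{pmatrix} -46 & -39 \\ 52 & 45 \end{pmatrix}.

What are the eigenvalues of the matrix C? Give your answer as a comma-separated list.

-7, 6

det(C - λI) = (-46 - λ)(45 - λ) - (-39)·(52) = λ^2 + λ - 42.
This factors as (λ + 7)·(λ - 6) = 0.
Eigenvalues: -7, 6.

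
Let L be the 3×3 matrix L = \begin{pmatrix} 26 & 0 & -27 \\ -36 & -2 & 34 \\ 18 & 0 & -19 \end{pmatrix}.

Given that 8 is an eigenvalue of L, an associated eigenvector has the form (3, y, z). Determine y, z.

-4, 2

We need (L - 8I)v = 0.
L - 8I = [[18, 0, -27], [-36, -10, 34], [18, 0, -27]].
Row 1: (18)·3 + (0)·y + (-27)·z = 0
Row 2: (-36)·3 + (-10)·y + (34)·z = 0
Row 3: (18)·3 + (0)·y + (-27)·z = 0
Solving gives y = -4, z = 2.
Check: L·(3, -4, 2) = (24, -32, 16) = 8·(3, -4, 2).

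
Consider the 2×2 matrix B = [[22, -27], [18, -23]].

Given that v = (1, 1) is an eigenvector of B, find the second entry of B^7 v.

First find the eigenvalue: Bv = (-5, -5) = -5·(1, 1), so λ = -5.
Then B^7 v = λ^7·v = (-5)^7·(1, 1) = -78125·(1, 1) = (-78125, -78125).

-78125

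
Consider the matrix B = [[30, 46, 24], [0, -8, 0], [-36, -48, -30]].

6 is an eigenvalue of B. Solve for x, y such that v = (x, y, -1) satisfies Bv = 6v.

1, 0

We need (B - 6I)v = 0.
B - 6I = [[24, 46, 24], [0, -14, 0], [-36, -48, -36]].
Row 1: (24)·x + (46)·y + (24)·-1 = 0
Row 2: (0)·x + (-14)·y + (0)·-1 = 0
Row 3: (-36)·x + (-48)·y + (-36)·-1 = 0
Solving gives x = 1, y = 0.
Check: B·(1, 0, -1) = (6, 0, -6) = 6·(1, 0, -1).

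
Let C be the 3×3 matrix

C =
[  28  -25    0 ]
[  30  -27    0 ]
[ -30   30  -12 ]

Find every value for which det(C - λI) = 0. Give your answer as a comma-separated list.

-12, -2, 3

Set up det(lambda·I - C) = 0.
Cofactor expansion gives p(lambda) = lambda^3 + 11·lambda^2 - 18·lambda - 72.
Rational-root test: lambda = -12 gives p(-12) = 0.
Dividing by (lambda + 12) leaves lambda^2 - lambda - 6.
The quadratic factors as (lambda + 2)·(lambda - 3).
Eigenvalues: -12, -2, 3.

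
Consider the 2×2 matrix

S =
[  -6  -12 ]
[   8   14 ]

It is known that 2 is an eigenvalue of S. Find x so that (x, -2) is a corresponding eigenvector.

3

We need (S - 2I)v = 0.
S - 2I = [[-8, -12], [8, 12]].
Row 1: (-8)·x + (-12)·-2 = 0
Row 2: (8)·x + (12)·-2 = 0
Solving gives x = 3.
Check: S·(3, -2) = (6, -4) = 2·(3, -2).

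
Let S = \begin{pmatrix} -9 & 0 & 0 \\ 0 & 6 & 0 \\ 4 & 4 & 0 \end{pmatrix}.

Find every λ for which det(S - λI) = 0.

-9, 0, 6

S is lower triangular, so its eigenvalues are the diagonal entries.
Diagonal: -9, 6, 0.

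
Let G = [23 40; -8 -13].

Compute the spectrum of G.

det(G - rI) = (23 - r)(-13 - r) - (40)·(-8) = r^2 - 10r + 21.
This factors as (r - 3)·(r - 7) = 0.
Eigenvalues: 3, 7.

3, 7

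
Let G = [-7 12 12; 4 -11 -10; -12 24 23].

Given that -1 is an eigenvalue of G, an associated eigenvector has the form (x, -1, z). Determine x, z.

We need (G + 1I)v = 0.
G + 1I = [[-6, 12, 12], [4, -10, -10], [-12, 24, 24]].
Row 1: (-6)·x + (12)·-1 + (12)·z = 0
Row 2: (4)·x + (-10)·-1 + (-10)·z = 0
Row 3: (-12)·x + (24)·-1 + (24)·z = 0
Solving gives x = 0, z = 1.
Check: G·(0, -1, 1) = (0, 1, -1) = -1·(0, -1, 1).

0, 1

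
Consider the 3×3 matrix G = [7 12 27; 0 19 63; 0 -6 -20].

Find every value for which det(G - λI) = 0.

The characteristic polynomial is p(lambda) = det(lambda·I - G).
Cofactor expansion gives p(lambda) = lambda^3 - 6·lambda^2 - 9·lambda + 14.
Since p(7) = 0, lambda = 7 is a root.
Dividing by (lambda - 7) leaves lambda^2 + lambda - 2.
The quadratic factors as (lambda + 2)·(lambda - 1).
Eigenvalues: -2, 1, 7.

-2, 1, 7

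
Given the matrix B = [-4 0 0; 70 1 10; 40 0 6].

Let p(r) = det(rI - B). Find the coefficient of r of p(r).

p(r) = r^3 - 3r^2 - 22r + 24.
The coefficient of r is -22.

-22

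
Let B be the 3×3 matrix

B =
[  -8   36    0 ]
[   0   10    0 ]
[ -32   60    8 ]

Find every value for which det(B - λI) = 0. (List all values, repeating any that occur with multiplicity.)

Compute the characteristic polynomial p(λ) = det(λI - B).
Cofactor expansion gives p(λ) = λ^3 - 10λ^2 - 64λ + 640.
Since p(-8) = 0, λ = -8 is a root.
Dividing by (λ + 8) leaves λ^2 - 18λ + 80.
The quadratic factors as (λ - 8)·(λ - 10).
Eigenvalues: -8, 8, 10.

-8, 8, 10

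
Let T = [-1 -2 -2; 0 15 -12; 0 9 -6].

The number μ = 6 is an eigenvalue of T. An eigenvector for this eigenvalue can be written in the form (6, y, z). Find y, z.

-12, -9

We need (T - 6I)v = 0.
T - 6I = [[-7, -2, -2], [0, 9, -12], [0, 9, -12]].
Row 1: (-7)·6 + (-2)·y + (-2)·z = 0
Row 2: (0)·6 + (9)·y + (-12)·z = 0
Row 3: (0)·6 + (9)·y + (-12)·z = 0
Solving gives y = -12, z = -9.
Check: T·(6, -12, -9) = (36, -72, -54) = 6·(6, -12, -9).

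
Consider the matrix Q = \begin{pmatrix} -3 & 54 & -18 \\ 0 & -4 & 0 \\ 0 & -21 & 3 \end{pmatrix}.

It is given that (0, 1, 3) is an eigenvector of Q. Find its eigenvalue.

Compute Qv: Q·(0, 1, 3) = (0, -4, -12).
Since Qv = λv, compare component 2: -4 = λ·1, so λ = -4.

-4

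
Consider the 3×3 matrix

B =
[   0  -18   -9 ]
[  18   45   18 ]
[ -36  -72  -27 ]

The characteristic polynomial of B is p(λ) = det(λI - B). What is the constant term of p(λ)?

p(λ) = λ^3 - 18λ^2 + 81λ.
The constant term is 0.

0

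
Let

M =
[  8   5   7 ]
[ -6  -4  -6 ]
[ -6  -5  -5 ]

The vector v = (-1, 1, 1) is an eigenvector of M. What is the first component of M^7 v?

First find the eigenvalue: Mv = (4, -4, -4) = -4·(-1, 1, 1), so λ = -4.
Then M^7 v = λ^7·v = (-4)^7·(-1, 1, 1) = -16384·(-1, 1, 1) = (16384, -16384, -16384).

16384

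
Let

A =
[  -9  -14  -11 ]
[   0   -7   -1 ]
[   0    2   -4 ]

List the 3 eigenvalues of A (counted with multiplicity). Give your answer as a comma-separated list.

Set up det(μI - A) = 0.
Cofactor expansion gives p(μ) = μ^3 + 20μ^2 + 129μ + 270.
Try μ = -9: p(-9) = 0, so -9 is a root.
Factor out (μ + 9): p(μ) = (μ + 9)·(μ^2 + 11μ + 30).
The quadratic factors as (μ + 6)·(μ + 5).
Eigenvalues: -9, -6, -5.

-9, -6, -5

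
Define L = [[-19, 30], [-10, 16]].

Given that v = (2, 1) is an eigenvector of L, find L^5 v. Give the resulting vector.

(-2048, -1024)

First find the eigenvalue: Lv = (-8, -4) = -4·(2, 1), so λ = -4.
Then L^5 v = λ^5·v = (-4)^5·(2, 1) = -1024·(2, 1) = (-2048, -1024).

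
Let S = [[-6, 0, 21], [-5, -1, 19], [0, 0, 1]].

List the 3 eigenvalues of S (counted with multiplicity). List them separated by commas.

Compute the characteristic polynomial p(λ) = det(λI - S).
Expanding along the first row, p(λ) = λ^3 + 6λ^2 - λ - 6.
Rational-root test: λ = 1 gives p(1) = 0.
Factor out (λ - 1): p(λ) = (λ - 1)·(λ^2 + 7λ + 6).
The quadratic factors as (λ + 6)·(λ + 1).
Eigenvalues: -6, -1, 1.

-6, -1, 1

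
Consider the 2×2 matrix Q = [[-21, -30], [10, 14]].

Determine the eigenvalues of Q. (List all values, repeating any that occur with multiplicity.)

-6, -1

det(Q - tI) = (-21 - t)(14 - t) - (-30)·(10) = t^2 + 7t + 6.
This factors as (t + 6)·(t + 1) = 0.
Eigenvalues: -6, -1.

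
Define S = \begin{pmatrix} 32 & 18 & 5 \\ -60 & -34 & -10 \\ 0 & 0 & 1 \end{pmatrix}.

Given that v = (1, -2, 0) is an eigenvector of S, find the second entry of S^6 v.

-8192

First find the eigenvalue: Sv = (-4, 8, 0) = -4·(1, -2, 0), so λ = -4.
Then S^6 v = λ^6·v = (-4)^6·(1, -2, 0) = 4096·(1, -2, 0) = (4096, -8192, 0).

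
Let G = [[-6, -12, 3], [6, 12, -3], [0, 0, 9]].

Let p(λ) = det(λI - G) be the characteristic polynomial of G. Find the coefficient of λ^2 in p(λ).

-15

The coefficient of λ^2 of det(λI - G) is −trace(G).
trace(G) = (-6) + (12) + (9) = 15, so the coefficient is -15.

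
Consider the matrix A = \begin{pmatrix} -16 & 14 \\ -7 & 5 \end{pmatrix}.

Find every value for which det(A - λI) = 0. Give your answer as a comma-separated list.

-9, -2

det(A - μI) = (-16 - μ)(5 - μ) - (14)·(-7) = μ^2 + 11μ + 18.
This factors as (μ + 9)·(μ + 2) = 0.
Eigenvalues: -9, -2.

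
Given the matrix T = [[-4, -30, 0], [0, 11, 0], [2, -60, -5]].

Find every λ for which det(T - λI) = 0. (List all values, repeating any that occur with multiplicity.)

-5, -4, 11

Set up det(sI - T) = 0.
Expanding the 3×3 determinant: p(s) = s^3 - 2s^2 - 79s - 220.
Since p(-5) = 0, s = -5 is a root.
Dividing by (s + 5) leaves s^2 - 7s - 44.
The quadratic factors as (s + 4)·(s - 11).
Eigenvalues: -5, -4, 11.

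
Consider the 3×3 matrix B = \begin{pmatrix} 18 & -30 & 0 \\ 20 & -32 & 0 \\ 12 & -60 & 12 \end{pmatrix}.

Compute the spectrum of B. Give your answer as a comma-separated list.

-12, -2, 12

The characteristic polynomial is p(μ) = det(μI - B).
Expanding the 3×3 determinant: p(μ) = μ^3 + 2μ^2 - 144μ - 288.
Rational-root test: μ = -2 gives p(-2) = 0.
Dividing by (μ + 2) leaves μ^2 - 144.
The quadratic factors as (μ + 12)·(μ - 12).
Eigenvalues: -12, -2, 12.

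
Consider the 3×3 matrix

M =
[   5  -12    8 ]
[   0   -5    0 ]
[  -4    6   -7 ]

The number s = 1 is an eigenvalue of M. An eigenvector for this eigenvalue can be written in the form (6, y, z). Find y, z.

0, -3

We need (M - 1I)v = 0.
M - 1I = [[4, -12, 8], [0, -6, 0], [-4, 6, -8]].
Row 1: (4)·6 + (-12)·y + (8)·z = 0
Row 2: (0)·6 + (-6)·y + (0)·z = 0
Row 3: (-4)·6 + (6)·y + (-8)·z = 0
Solving gives y = 0, z = -3.
Check: M·(6, 0, -3) = (6, 0, -3) = 1·(6, 0, -3).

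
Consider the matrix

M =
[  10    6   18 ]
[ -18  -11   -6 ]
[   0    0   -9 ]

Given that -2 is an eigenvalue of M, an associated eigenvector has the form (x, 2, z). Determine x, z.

-1, 0

We need (M + 2I)v = 0.
M + 2I = [[12, 6, 18], [-18, -9, -6], [0, 0, -7]].
Row 1: (12)·x + (6)·2 + (18)·z = 0
Row 2: (-18)·x + (-9)·2 + (-6)·z = 0
Row 3: (0)·x + (0)·2 + (-7)·z = 0
Solving gives x = -1, z = 0.
Check: M·(-1, 2, 0) = (2, -4, 0) = -2·(-1, 2, 0).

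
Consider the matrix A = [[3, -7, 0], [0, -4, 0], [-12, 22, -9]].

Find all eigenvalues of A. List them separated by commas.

Compute the characteristic polynomial p(μ) = det(μI - A).
Cofactor expansion gives p(μ) = μ^3 + 10μ^2 - 3μ - 108.
Try μ = 3: p(3) = 0, so 3 is a root.
Factor out (μ - 3): p(μ) = (μ - 3)·(μ^2 + 13μ + 36).
The quadratic factors as (μ + 9)·(μ + 4).
Eigenvalues: -9, -4, 3.

-9, -4, 3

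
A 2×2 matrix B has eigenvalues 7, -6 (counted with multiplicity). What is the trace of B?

trace(B) is the sum of the eigenvalues: (7) + (-6) = 1.

1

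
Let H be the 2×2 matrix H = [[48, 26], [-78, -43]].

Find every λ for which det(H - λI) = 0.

det(H - tI) = (48 - t)(-43 - t) - (26)·(-78) = t^2 - 5t - 36.
This factors as (t + 4)·(t - 9) = 0.
Eigenvalues: -4, 9.

-4, 9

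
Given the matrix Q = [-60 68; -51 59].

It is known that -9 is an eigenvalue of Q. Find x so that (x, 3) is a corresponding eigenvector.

4

We need (Q + 9I)v = 0.
Q + 9I = [[-51, 68], [-51, 68]].
Row 1: (-51)·x + (68)·3 = 0
Row 2: (-51)·x + (68)·3 = 0
Solving gives x = 4.
Check: Q·(4, 3) = (-36, -27) = -9·(4, 3).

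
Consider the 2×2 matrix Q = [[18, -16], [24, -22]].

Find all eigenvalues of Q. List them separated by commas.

det(Q - λI) = (18 - λ)(-22 - λ) - (-16)·(24) = λ^2 + 4λ - 12.
This factors as (λ + 6)·(λ - 2) = 0.
Eigenvalues: -6, 2.

-6, 2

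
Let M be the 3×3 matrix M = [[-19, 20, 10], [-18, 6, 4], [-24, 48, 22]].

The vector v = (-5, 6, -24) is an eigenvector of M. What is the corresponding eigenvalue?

5

Compute Mv: M·(-5, 6, -24) = (-25, 30, -120).
Since Mv = λv, compare component 1: -25 = λ·-5, so λ = 5.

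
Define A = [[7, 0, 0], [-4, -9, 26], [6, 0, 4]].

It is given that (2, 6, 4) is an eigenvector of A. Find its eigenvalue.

7

Compute Av: A·(2, 6, 4) = (14, 42, 28).
Since Av = λv, compare component 1: 14 = λ·2, so λ = 7.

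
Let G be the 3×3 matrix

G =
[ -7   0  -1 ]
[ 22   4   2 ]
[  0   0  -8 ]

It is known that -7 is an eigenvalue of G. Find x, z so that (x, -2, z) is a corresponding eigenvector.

1, 0

We need (G + 7I)v = 0.
G + 7I = [[0, 0, -1], [22, 11, 2], [0, 0, -1]].
Row 1: (0)·x + (0)·-2 + (-1)·z = 0
Row 2: (22)·x + (11)·-2 + (2)·z = 0
Row 3: (0)·x + (0)·-2 + (-1)·z = 0
Solving gives x = 1, z = 0.
Check: G·(1, -2, 0) = (-7, 14, 0) = -7·(1, -2, 0).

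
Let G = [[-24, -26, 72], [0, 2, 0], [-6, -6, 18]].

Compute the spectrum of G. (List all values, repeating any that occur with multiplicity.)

Compute the characteristic polynomial p(t) = det(tI - G).
Cofactor expansion gives p(t) = t^3 + 4t^2 - 12t.
Rational-root test: t = 0 gives p(0) = 0.
Dividing by t leaves t^2 + 4t - 12.
The quadratic factors as (t + 6)·(t - 2).
Eigenvalues: -6, 0, 2.

-6, 0, 2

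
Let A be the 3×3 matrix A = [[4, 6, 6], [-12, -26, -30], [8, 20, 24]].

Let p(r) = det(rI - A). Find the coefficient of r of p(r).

p(r) = r^3 - 2r^2 - 8r.
The coefficient of r is -8.

-8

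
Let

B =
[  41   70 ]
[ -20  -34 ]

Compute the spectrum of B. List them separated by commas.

1, 6

det(B - lambda·I) = (41 - lambda)(-34 - lambda) - (70)·(-20) = lambda^2 - 7·lambda + 6.
This factors as (lambda - 1)·(lambda - 6) = 0.
Eigenvalues: 1, 6.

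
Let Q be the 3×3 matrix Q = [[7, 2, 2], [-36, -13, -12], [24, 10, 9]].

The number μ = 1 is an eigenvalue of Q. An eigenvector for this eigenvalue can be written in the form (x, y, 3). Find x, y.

We need (Q - 1I)v = 0.
Q - 1I = [[6, 2, 2], [-36, -14, -12], [24, 10, 8]].
Row 1: (6)·x + (2)·y + (2)·3 = 0
Row 2: (-36)·x + (-14)·y + (-12)·3 = 0
Row 3: (24)·x + (10)·y + (8)·3 = 0
Solving gives x = -1, y = 0.
Check: Q·(-1, 0, 3) = (-1, 0, 3) = 1·(-1, 0, 3).

-1, 0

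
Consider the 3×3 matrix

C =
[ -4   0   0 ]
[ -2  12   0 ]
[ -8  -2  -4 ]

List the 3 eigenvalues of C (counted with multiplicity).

-4, -4, 12

C is lower triangular, so its eigenvalues are the diagonal entries.
Diagonal: -4, 12, -4.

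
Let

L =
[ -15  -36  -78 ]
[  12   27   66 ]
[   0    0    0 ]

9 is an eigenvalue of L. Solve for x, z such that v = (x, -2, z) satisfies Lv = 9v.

We need (L - 9I)v = 0.
L - 9I = [[-24, -36, -78], [12, 18, 66], [0, 0, -9]].
Row 1: (-24)·x + (-36)·-2 + (-78)·z = 0
Row 2: (12)·x + (18)·-2 + (66)·z = 0
Row 3: (0)·x + (0)·-2 + (-9)·z = 0
Solving gives x = 3, z = 0.
Check: L·(3, -2, 0) = (27, -18, 0) = 9·(3, -2, 0).

3, 0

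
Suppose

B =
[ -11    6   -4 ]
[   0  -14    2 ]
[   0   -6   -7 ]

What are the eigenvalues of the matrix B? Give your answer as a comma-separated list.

-11, -11, -10

The characteristic polynomial is p(lambda) = det(lambda·I - B).
Expanding along the first row, p(lambda) = lambda^3 + 32·lambda^2 + 341·lambda + 1210.
Since p(-10) = 0, lambda = -10 is a root.
Factor out (lambda + 10): p(lambda) = (lambda + 10)·(lambda^2 + 22·lambda + 121).
The quadratic factor is (lambda + 11)^2.
Eigenvalues: -11, -11, -10.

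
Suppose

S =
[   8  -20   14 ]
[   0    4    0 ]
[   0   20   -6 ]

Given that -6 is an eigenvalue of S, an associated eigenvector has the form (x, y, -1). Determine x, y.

We need (S + 6I)v = 0.
S + 6I = [[14, -20, 14], [0, 10, 0], [0, 20, 0]].
Row 1: (14)·x + (-20)·y + (14)·-1 = 0
Row 2: (0)·x + (10)·y + (0)·-1 = 0
Row 3: (0)·x + (20)·y + (0)·-1 = 0
Solving gives x = 1, y = 0.
Check: S·(1, 0, -1) = (-6, 0, 6) = -6·(1, 0, -1).

1, 0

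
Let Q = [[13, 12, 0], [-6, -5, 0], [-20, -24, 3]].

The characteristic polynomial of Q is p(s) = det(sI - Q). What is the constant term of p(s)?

-21

p(s) = s^3 - 11s^2 + 31s - 21.
The constant term is -21.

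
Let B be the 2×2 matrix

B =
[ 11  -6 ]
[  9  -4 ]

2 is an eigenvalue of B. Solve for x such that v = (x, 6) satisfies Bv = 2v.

We need (B - 2I)v = 0.
B - 2I = [[9, -6], [9, -6]].
Row 1: (9)·x + (-6)·6 = 0
Row 2: (9)·x + (-6)·6 = 0
Solving gives x = 4.
Check: B·(4, 6) = (8, 12) = 2·(4, 6).

4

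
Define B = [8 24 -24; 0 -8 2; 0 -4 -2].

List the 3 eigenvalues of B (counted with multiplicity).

The characteristic polynomial is p(s) = det(sI - B).
Cofactor expansion gives p(s) = s^3 + 2s^2 - 56s - 192.
Try s = -4: p(-4) = 0, so -4 is a root.
Factor out (s + 4): p(s) = (s + 4)·(s^2 - 2s - 48).
The quadratic factors as (s + 6)·(s - 8).
Eigenvalues: -6, -4, 8.

-6, -4, 8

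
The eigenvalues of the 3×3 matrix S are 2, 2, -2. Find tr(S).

2

trace(S) is the sum of the eigenvalues: (2) + (2) + (-2) = 2.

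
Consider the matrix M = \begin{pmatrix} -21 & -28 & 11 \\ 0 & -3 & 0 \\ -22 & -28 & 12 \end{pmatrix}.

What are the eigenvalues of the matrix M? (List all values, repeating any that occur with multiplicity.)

The characteristic polynomial is p(λ) = det(λI - M).
Cofactor expansion gives p(λ) = λ^3 + 12λ^2 + 17λ - 30.
Try λ = -10: p(-10) = 0, so -10 is a root.
Factor out (λ + 10): p(λ) = (λ + 10)·(λ^2 + 2λ - 3).
The quadratic factors as (λ + 3)·(λ - 1).
Eigenvalues: -10, -3, 1.

-10, -3, 1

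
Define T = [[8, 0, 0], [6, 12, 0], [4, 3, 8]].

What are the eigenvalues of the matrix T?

8, 8, 12

T is lower triangular, so its eigenvalues are the diagonal entries.
Diagonal: 8, 12, 8.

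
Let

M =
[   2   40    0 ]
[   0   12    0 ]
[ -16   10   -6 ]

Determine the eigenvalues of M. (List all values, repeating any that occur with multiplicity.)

-6, 2, 12

The characteristic polynomial is p(μ) = det(μI - M).
Cofactor expansion gives p(μ) = μ^3 - 8μ^2 - 60μ + 144.
Rational-root test: μ = 2 gives p(2) = 0.
Dividing by (μ - 2) leaves μ^2 - 6μ - 72.
The quadratic factors as (μ + 6)·(μ - 12).
Eigenvalues: -6, 2, 12.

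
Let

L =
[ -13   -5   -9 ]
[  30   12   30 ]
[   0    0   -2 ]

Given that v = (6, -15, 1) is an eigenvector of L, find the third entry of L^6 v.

First find the eigenvalue: Lv = (-12, 30, -2) = -2·(6, -15, 1), so λ = -2.
Then L^6 v = λ^6·v = (-2)^6·(6, -15, 1) = 64·(6, -15, 1) = (384, -960, 64).

64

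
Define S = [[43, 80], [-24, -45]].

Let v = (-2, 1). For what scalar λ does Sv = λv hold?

Compute Sv: S·(-2, 1) = (-6, 3).
Since Sv = λv, compare component 1: -6 = λ·-2, so λ = 3.

3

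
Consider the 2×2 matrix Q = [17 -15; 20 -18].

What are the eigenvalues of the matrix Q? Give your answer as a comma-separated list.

-3, 2

det(Q - sI) = (17 - s)(-18 - s) - (-15)·(20) = s^2 + s - 6.
This factors as (s + 3)·(s - 2) = 0.
Eigenvalues: -3, 2.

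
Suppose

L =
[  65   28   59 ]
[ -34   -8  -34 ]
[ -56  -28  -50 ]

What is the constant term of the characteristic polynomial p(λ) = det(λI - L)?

p(0) = det(0·I − L) = det(−L) = (−1)^3·det(L).
det(L) = -432, so p(0) = 432.

432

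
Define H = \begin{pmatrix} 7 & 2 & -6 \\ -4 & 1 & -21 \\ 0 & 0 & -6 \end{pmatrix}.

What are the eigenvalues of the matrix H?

Set up det(λI - H) = 0.
Cofactor expansion gives p(λ) = λ^3 - 2λ^2 - 33λ + 90.
Since p(3) = 0, λ = 3 is a root.
Factor out (λ - 3): p(λ) = (λ - 3)·(λ^2 + λ - 30).
The quadratic factors as (λ + 6)·(λ - 5).
Eigenvalues: -6, 3, 5.

-6, 3, 5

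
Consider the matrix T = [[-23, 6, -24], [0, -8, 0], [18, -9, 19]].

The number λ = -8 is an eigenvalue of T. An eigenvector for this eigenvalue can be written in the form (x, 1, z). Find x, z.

2, -1

We need (T + 8I)v = 0.
T + 8I = [[-15, 6, -24], [0, 0, 0], [18, -9, 27]].
Row 1: (-15)·x + (6)·1 + (-24)·z = 0
Row 2: (0)·x + (0)·1 + (0)·z = 0
Row 3: (18)·x + (-9)·1 + (27)·z = 0
Solving gives x = 2, z = -1.
Check: T·(2, 1, -1) = (-16, -8, 8) = -8·(2, 1, -1).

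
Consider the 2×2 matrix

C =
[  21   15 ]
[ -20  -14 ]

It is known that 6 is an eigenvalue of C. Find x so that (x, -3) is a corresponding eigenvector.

We need (C - 6I)v = 0.
C - 6I = [[15, 15], [-20, -20]].
Row 1: (15)·x + (15)·-3 = 0
Row 2: (-20)·x + (-20)·-3 = 0
Solving gives x = 3.
Check: C·(3, -3) = (18, -18) = 6·(3, -3).

3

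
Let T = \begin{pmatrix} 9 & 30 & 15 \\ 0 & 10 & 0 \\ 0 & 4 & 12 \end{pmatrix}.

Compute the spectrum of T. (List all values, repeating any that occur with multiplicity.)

9, 10, 12

Compute the characteristic polynomial p(t) = det(tI - T).
Expanding along the first row, p(t) = t^3 - 31t^2 + 318t - 1080.
Rational-root test: t = 9 gives p(9) = 0.
Factor out (t - 9): p(t) = (t - 9)·(t^2 - 22t + 120).
The quadratic factors as (t - 10)·(t - 12).
Eigenvalues: 9, 10, 12.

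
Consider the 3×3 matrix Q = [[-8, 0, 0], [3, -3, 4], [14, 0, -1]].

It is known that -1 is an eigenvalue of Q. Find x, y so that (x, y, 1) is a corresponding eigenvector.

We need (Q + 1I)v = 0.
Q + 1I = [[-7, 0, 0], [3, -2, 4], [14, 0, 0]].
Row 1: (-7)·x + (0)·y + (0)·1 = 0
Row 2: (3)·x + (-2)·y + (4)·1 = 0
Row 3: (14)·x + (0)·y + (0)·1 = 0
Solving gives x = 0, y = 2.
Check: Q·(0, 2, 1) = (0, -2, -1) = -1·(0, 2, 1).

0, 2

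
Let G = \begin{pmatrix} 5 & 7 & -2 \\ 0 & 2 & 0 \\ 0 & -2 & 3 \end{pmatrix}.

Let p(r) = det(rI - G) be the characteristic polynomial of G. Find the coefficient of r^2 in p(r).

-10

The coefficient of r^2 of det(rI - G) is −trace(G).
trace(G) = (5) + (2) + (3) = 10, so the coefficient is -10.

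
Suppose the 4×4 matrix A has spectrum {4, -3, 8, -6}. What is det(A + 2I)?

If A has eigenvalues 4, -3, 8, -6, then A + 2I has eigenvalues 6, -1, 10, -4.
det(A + 2I) = (6) · (-1) · (10) · (-4) = 240.

240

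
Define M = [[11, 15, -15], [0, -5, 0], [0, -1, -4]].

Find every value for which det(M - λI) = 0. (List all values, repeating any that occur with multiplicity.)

-5, -4, 11

Compute the characteristic polynomial p(lambda) = det(lambda·I - M).
Expanding the 3×3 determinant: p(lambda) = lambda^3 - 2·lambda^2 - 79·lambda - 220.
Rational-root test: lambda = -4 gives p(-4) = 0.
Factor out (lambda + 4): p(lambda) = (lambda + 4)·(lambda^2 - 6·lambda - 55).
The quadratic factors as (lambda + 5)·(lambda - 11).
Eigenvalues: -5, -4, 11.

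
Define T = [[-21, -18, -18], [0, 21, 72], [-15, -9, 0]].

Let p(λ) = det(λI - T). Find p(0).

p(0) = det(0·I − T) = det(−T) = (−1)^3·det(T).
det(T) = 162, so p(0) = -162.

-162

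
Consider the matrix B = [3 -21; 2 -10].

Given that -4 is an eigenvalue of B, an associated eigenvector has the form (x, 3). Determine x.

We need (B + 4I)v = 0.
B + 4I = [[7, -21], [2, -6]].
Row 1: (7)·x + (-21)·3 = 0
Row 2: (2)·x + (-6)·3 = 0
Solving gives x = 9.
Check: B·(9, 3) = (-36, -12) = -4·(9, 3).

9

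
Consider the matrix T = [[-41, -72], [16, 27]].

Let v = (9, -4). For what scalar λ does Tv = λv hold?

Compute Tv: T·(9, -4) = (-81, 36).
Since Tv = λv, compare component 1: -81 = λ·9, so λ = -9.

-9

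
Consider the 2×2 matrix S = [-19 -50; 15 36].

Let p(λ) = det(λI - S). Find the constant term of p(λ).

66

p(λ) = λ^2 - 17λ + 66.
The constant term is 66.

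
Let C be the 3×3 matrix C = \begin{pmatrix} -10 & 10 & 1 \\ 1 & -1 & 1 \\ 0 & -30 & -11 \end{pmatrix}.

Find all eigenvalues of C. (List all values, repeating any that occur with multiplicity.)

-11, -6, -5

Compute the characteristic polynomial p(μ) = det(μI - C).
Expanding the 3×3 determinant: p(μ) = μ^3 + 22μ^2 + 151μ + 330.
Rational-root test: μ = -5 gives p(-5) = 0.
Factor out (μ + 5): p(μ) = (μ + 5)·(μ^2 + 17μ + 66).
The quadratic factors as (μ + 11)·(μ + 6).
Eigenvalues: -11, -6, -5.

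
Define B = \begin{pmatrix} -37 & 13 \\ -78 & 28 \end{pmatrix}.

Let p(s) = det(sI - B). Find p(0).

p(0) = det(0·I − B) = det(−B) = (−1)^2·det(B).
det(B) = -22, so p(0) = -22.

-22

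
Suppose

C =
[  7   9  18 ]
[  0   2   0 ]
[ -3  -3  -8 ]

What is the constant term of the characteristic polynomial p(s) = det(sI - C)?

p(0) = det(0·I − C) = det(−C) = (−1)^3·det(C).
det(C) = -4, so p(0) = 4.

4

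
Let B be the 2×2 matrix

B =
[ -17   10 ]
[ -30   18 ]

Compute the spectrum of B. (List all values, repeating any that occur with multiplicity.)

det(B - tI) = (-17 - t)(18 - t) - (10)·(-30) = t^2 - t - 6.
This factors as (t + 2)·(t - 3) = 0.
Eigenvalues: -2, 3.

-2, 3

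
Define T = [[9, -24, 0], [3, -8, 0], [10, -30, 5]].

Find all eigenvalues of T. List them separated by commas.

Set up det(μI - T) = 0.
Expanding the 3×3 determinant: p(μ) = μ^3 - 6μ^2 + 5μ.
Since p(1) = 0, μ = 1 is a root.
Factor out (μ - 1): p(μ) = (μ - 1)·(μ^2 - 5μ).
The quadratic factors as μ·(μ - 5).
Eigenvalues: 0, 1, 5.

0, 1, 5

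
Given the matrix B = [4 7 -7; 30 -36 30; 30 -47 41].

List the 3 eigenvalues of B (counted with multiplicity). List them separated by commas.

Set up det(tI - B) = 0.
Expanding the 3×3 determinant: p(t) = t^3 - 9t^2 - 46t + 264.
Rational-root test: t = -6 gives p(-6) = 0.
Factor out (t + 6): p(t) = (t + 6)·(t^2 - 15t + 44).
The quadratic factors as (t - 4)·(t - 11).
Eigenvalues: -6, 4, 11.

-6, 4, 11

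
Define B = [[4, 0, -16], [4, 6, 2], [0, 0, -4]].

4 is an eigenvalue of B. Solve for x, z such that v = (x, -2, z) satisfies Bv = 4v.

We need (B - 4I)v = 0.
B - 4I = [[0, 0, -16], [4, 2, 2], [0, 0, -8]].
Row 1: (0)·x + (0)·-2 + (-16)·z = 0
Row 2: (4)·x + (2)·-2 + (2)·z = 0
Row 3: (0)·x + (0)·-2 + (-8)·z = 0
Solving gives x = 1, z = 0.
Check: B·(1, -2, 0) = (4, -8, 0) = 4·(1, -2, 0).

1, 0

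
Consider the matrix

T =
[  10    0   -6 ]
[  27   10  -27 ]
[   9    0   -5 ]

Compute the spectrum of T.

Compute the characteristic polynomial p(λ) = det(λI - T).
Expanding the 3×3 determinant: p(λ) = λ^3 - 15λ^2 + 54λ - 40.
Since p(1) = 0, λ = 1 is a root.
Factor out (λ - 1): p(λ) = (λ - 1)·(λ^2 - 14λ + 40).
The quadratic factors as (λ - 4)·(λ - 10).
Eigenvalues: 1, 4, 10.

1, 4, 10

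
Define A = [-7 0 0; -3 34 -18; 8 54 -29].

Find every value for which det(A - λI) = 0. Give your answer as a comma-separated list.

-7, -2, 7

The characteristic polynomial is p(r) = det(rI - A).
Cofactor expansion gives p(r) = r^3 + 2r^2 - 49r - 98.
Try r = -2: p(-2) = 0, so -2 is a root.
Factor out (r + 2): p(r) = (r + 2)·(r^2 - 49).
The quadratic factors as (r + 7)·(r - 7).
Eigenvalues: -7, -2, 7.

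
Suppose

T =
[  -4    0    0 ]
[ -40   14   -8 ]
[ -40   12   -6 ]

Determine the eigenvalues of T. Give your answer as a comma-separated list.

-4, 2, 6

Set up det(λI - T) = 0.
Expanding along the first row, p(λ) = λ^3 - 4λ^2 - 20λ + 48.
Try λ = -4: p(-4) = 0, so -4 is a root.
Dividing by (λ + 4) leaves λ^2 - 8λ + 12.
The quadratic factors as (λ - 2)·(λ - 6).
Eigenvalues: -4, 2, 6.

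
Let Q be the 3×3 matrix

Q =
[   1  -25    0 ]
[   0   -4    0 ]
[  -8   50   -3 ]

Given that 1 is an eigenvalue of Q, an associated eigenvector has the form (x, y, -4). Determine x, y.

2, 0

We need (Q - 1I)v = 0.
Q - 1I = [[0, -25, 0], [0, -5, 0], [-8, 50, -4]].
Row 1: (0)·x + (-25)·y + (0)·-4 = 0
Row 2: (0)·x + (-5)·y + (0)·-4 = 0
Row 3: (-8)·x + (50)·y + (-4)·-4 = 0
Solving gives x = 2, y = 0.
Check: Q·(2, 0, -4) = (2, 0, -4) = 1·(2, 0, -4).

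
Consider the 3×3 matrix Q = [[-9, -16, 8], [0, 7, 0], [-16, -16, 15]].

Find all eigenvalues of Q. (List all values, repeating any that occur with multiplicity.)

Compute the characteristic polynomial p(r) = det(rI - Q).
Expanding the 3×3 determinant: p(r) = r^3 - 13r^2 + 35r + 49.
Rational-root test: r = -1 gives p(-1) = 0.
Factor out (r + 1): p(r) = (r + 1)·(r^2 - 14r + 49).
The quadratic factor is (r - 7)^2.
Eigenvalues: -1, 7, 7.

-1, 7, 7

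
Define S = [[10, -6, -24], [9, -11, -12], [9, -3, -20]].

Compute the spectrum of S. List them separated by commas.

-8, -8, -5

The characteristic polynomial is p(λ) = det(λI - S).
Expanding along the first row, p(λ) = λ^3 + 21λ^2 + 144λ + 320.
Rational-root test: λ = -5 gives p(-5) = 0.
Factor out (λ + 5): p(λ) = (λ + 5)·(λ^2 + 16λ + 64).
The quadratic factor is (λ + 8)^2.
Eigenvalues: -8, -8, -5.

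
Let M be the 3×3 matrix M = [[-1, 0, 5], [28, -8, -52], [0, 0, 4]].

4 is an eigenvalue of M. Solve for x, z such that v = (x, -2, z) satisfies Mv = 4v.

We need (M - 4I)v = 0.
M - 4I = [[-5, 0, 5], [28, -12, -52], [0, 0, 0]].
Row 1: (-5)·x + (0)·-2 + (5)·z = 0
Row 2: (28)·x + (-12)·-2 + (-52)·z = 0
Row 3: (0)·x + (0)·-2 + (0)·z = 0
Solving gives x = 1, z = 1.
Check: M·(1, -2, 1) = (4, -8, 4) = 4·(1, -2, 1).

1, 1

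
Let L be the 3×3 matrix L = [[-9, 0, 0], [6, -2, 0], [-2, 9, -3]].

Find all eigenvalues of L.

L is lower triangular, so its eigenvalues are the diagonal entries.
Diagonal: -9, -2, -3.

-9, -3, -2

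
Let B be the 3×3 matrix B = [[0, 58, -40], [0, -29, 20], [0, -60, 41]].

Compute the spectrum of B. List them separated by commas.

The characteristic polynomial is p(s) = det(sI - B).
Cofactor expansion gives p(s) = s^3 - 12s^2 + 11s.
Rational-root test: s = 0 gives p(0) = 0.
Dividing by s leaves s^2 - 12s + 11.
The quadratic factors as (s - 1)·(s - 11).
Eigenvalues: 0, 1, 11.

0, 1, 11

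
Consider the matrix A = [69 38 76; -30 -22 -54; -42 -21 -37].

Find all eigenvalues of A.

Compute the characteristic polynomial p(λ) = det(λI - A).
Expanding the 3×3 determinant: p(λ) = λ^3 - 10λ^2 - 59λ + 420.
Try λ = -7: p(-7) = 0, so -7 is a root.
Dividing by (λ + 7) leaves λ^2 - 17λ + 60.
The quadratic factors as (λ - 5)·(λ - 12).
Eigenvalues: -7, 5, 12.

-7, 5, 12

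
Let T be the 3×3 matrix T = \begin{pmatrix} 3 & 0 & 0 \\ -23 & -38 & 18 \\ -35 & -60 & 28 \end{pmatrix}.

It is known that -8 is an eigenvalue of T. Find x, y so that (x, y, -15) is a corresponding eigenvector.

0, -9

We need (T + 8I)v = 0.
T + 8I = [[11, 0, 0], [-23, -30, 18], [-35, -60, 36]].
Row 1: (11)·x + (0)·y + (0)·-15 = 0
Row 2: (-23)·x + (-30)·y + (18)·-15 = 0
Row 3: (-35)·x + (-60)·y + (36)·-15 = 0
Solving gives x = 0, y = -9.
Check: T·(0, -9, -15) = (0, 72, 120) = -8·(0, -9, -15).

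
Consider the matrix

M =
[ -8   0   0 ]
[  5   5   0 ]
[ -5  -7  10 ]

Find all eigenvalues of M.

-8, 5, 10

M is lower triangular, so its eigenvalues are the diagonal entries.
Diagonal: -8, 5, 10.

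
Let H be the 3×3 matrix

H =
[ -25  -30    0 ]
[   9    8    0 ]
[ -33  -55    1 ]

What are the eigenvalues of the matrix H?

The characteristic polynomial is p(λ) = det(λI - H).
Expanding the 3×3 determinant: p(λ) = λ^3 + 16λ^2 + 53λ - 70.
Since p(1) = 0, λ = 1 is a root.
Factor out (λ - 1): p(λ) = (λ - 1)·(λ^2 + 17λ + 70).
The quadratic factors as (λ + 10)·(λ + 7).
Eigenvalues: -10, -7, 1.

-10, -7, 1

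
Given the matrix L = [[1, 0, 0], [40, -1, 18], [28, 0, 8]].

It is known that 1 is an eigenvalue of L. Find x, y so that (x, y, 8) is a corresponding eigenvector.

-2, 32

We need (L - 1I)v = 0.
L - 1I = [[0, 0, 0], [40, -2, 18], [28, 0, 7]].
Row 1: (0)·x + (0)·y + (0)·8 = 0
Row 2: (40)·x + (-2)·y + (18)·8 = 0
Row 3: (28)·x + (0)·y + (7)·8 = 0
Solving gives x = -2, y = 32.
Check: L·(-2, 32, 8) = (-2, 32, 8) = 1·(-2, 32, 8).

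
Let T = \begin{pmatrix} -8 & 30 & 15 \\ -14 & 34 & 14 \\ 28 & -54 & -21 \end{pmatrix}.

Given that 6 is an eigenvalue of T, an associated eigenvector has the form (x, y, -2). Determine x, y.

0, 1

We need (T - 6I)v = 0.
T - 6I = [[-14, 30, 15], [-14, 28, 14], [28, -54, -27]].
Row 1: (-14)·x + (30)·y + (15)·-2 = 0
Row 2: (-14)·x + (28)·y + (14)·-2 = 0
Row 3: (28)·x + (-54)·y + (-27)·-2 = 0
Solving gives x = 0, y = 1.
Check: T·(0, 1, -2) = (0, 6, -12) = 6·(0, 1, -2).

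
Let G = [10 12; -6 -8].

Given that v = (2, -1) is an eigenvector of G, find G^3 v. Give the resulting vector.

First find the eigenvalue: Gv = (8, -4) = 4·(2, -1), so λ = 4.
Then G^3 v = λ^3·v = 4^3·(2, -1) = 64·(2, -1) = (128, -64).

(128, -64)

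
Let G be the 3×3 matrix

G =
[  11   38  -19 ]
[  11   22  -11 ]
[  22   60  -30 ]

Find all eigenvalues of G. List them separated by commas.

-8, 0, 11

The characteristic polynomial is p(λ) = det(λI - G).
Expanding the 3×3 determinant: p(λ) = λ^3 - 3λ^2 - 88λ.
Since p(11) = 0, λ = 11 is a root.
Dividing by (λ - 11) leaves λ^2 + 8λ.
The quadratic factors as (λ + 8)·λ.
Eigenvalues: -8, 0, 11.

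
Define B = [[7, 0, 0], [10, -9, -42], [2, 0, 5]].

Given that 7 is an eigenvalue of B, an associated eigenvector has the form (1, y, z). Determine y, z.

-2, 1

We need (B - 7I)v = 0.
B - 7I = [[0, 0, 0], [10, -16, -42], [2, 0, -2]].
Row 1: (0)·1 + (0)·y + (0)·z = 0
Row 2: (10)·1 + (-16)·y + (-42)·z = 0
Row 3: (2)·1 + (0)·y + (-2)·z = 0
Solving gives y = -2, z = 1.
Check: B·(1, -2, 1) = (7, -14, 7) = 7·(1, -2, 1).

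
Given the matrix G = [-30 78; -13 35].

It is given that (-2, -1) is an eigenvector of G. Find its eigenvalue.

Compute Gv: G·(-2, -1) = (-18, -9).
Since Gv = λv, compare component 1: -18 = λ·-2, so λ = 9.

9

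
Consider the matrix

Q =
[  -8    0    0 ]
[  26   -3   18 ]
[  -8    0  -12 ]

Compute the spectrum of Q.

-12, -8, -3

Compute the characteristic polynomial p(μ) = det(μI - Q).
Cofactor expansion gives p(μ) = μ^3 + 23μ^2 + 156μ + 288.
Rational-root test: μ = -3 gives p(-3) = 0.
Factor out (μ + 3): p(μ) = (μ + 3)·(μ^2 + 20μ + 96).
The quadratic factors as (μ + 12)·(μ + 8).
Eigenvalues: -12, -8, -3.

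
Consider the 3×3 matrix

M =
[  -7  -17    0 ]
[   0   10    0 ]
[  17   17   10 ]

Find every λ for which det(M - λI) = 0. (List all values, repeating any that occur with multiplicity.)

-7, 10, 10

Set up det(λI - M) = 0.
Cofactor expansion gives p(λ) = λ^3 - 13λ^2 - 40λ + 700.
Rational-root test: λ = 10 gives p(10) = 0.
Factor out (λ - 10): p(λ) = (λ - 10)·(λ^2 - 3λ - 70).
The quadratic factors as (λ + 7)·(λ - 10).
Eigenvalues: -7, 10, 10.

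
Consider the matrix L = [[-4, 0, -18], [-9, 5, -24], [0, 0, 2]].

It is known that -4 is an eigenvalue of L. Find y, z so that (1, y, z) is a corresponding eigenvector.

1, 0

We need (L + 4I)v = 0.
L + 4I = [[0, 0, -18], [-9, 9, -24], [0, 0, 6]].
Row 1: (0)·1 + (0)·y + (-18)·z = 0
Row 2: (-9)·1 + (9)·y + (-24)·z = 0
Row 3: (0)·1 + (0)·y + (6)·z = 0
Solving gives y = 1, z = 0.
Check: L·(1, 1, 0) = (-4, -4, 0) = -4·(1, 1, 0).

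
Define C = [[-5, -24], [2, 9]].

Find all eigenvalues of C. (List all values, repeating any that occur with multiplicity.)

1, 3

det(C - tI) = (-5 - t)(9 - t) - (-24)·(2) = t^2 - 4t + 3.
This factors as (t - 1)·(t - 3) = 0.
Eigenvalues: 1, 3.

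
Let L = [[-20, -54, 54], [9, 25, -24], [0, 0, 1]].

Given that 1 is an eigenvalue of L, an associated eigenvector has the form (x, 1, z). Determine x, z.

0, 1

We need (L - 1I)v = 0.
L - 1I = [[-21, -54, 54], [9, 24, -24], [0, 0, 0]].
Row 1: (-21)·x + (-54)·1 + (54)·z = 0
Row 2: (9)·x + (24)·1 + (-24)·z = 0
Row 3: (0)·x + (0)·1 + (0)·z = 0
Solving gives x = 0, z = 1.
Check: L·(0, 1, 1) = (0, 1, 1) = 1·(0, 1, 1).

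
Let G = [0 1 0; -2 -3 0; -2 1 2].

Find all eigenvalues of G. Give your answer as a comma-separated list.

Compute the characteristic polynomial p(s) = det(sI - G).
Expanding along the first row, p(s) = s^3 + s^2 - 4s - 4.
Since p(-1) = 0, s = -1 is a root.
Dividing by (s + 1) leaves s^2 - 4.
The quadratic factors as (s + 2)·(s - 2).
Eigenvalues: -2, -1, 2.

-2, -1, 2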